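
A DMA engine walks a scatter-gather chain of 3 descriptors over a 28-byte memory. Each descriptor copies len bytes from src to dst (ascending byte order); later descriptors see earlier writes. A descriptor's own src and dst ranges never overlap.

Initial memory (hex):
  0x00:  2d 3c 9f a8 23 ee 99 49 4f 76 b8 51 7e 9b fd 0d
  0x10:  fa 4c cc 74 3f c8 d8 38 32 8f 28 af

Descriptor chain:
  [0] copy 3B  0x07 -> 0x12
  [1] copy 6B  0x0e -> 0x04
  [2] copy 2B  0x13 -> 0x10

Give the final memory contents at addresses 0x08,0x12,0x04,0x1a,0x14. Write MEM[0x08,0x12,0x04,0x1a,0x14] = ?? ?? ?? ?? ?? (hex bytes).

MEM[0x08,0x12,0x04,0x1a,0x14] = 49 49 fd 28 76

[0] 0x07->0x12 len=3 : 49 4f 76
[1] 0x0e->0x04 len=6 : fd 0d fa 4c 49 4f
[2] 0x13->0x10 len=2 : 4f 76
query mem[0x08]=0x49, mem[0x12]=0x49, mem[0x04]=0xfd, mem[0x1a]=0x28, mem[0x14]=0x76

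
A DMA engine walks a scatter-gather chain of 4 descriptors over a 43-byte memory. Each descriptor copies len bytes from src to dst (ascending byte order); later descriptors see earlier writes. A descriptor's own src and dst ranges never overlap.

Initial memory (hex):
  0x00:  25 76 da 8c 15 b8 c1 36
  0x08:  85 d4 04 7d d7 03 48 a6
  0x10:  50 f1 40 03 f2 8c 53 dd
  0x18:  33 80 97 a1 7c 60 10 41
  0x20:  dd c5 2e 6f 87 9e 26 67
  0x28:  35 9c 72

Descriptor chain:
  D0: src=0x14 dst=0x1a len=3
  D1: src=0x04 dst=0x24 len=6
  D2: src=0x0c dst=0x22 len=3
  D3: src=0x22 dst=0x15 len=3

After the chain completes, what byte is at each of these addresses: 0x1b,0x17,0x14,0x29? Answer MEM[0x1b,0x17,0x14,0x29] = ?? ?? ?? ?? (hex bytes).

#0 dst[0x1a+3] := {0xf2,0x8c,0x53}
#1 dst[0x24+6] := {0x15,0xb8,0xc1,0x36,0x85,0xd4}
#2 dst[0x22+3] := {0xd7,0x03,0x48}
#3 dst[0x15+3] := {0xd7,0x03,0x48}
query mem[0x1b]=0x8c, mem[0x17]=0x48, mem[0x14]=0xf2, mem[0x29]=0xd4

MEM[0x1b,0x17,0x14,0x29] = 8c 48 f2 d4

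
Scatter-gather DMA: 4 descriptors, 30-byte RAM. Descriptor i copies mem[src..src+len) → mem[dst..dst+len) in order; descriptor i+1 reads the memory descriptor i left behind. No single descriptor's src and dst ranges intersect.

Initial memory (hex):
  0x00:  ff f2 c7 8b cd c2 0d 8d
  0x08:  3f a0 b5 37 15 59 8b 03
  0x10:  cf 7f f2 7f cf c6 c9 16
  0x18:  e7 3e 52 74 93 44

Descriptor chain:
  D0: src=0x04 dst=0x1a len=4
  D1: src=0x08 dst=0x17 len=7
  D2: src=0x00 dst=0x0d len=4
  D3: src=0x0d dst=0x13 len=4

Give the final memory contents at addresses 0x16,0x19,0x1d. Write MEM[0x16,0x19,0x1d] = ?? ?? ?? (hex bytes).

  after D0: wrote 4B at 0x1a = cdc20d8d
  after D1: wrote 7B at 0x17 = 3fa0b53715598b
  after D2: wrote 4B at 0x0d = fff2c78b
  after D3: wrote 4B at 0x13 = fff2c78b
query mem[0x16]=0x8b, mem[0x19]=0xb5, mem[0x1d]=0x8b

MEM[0x16,0x19,0x1d] = 8b b5 8b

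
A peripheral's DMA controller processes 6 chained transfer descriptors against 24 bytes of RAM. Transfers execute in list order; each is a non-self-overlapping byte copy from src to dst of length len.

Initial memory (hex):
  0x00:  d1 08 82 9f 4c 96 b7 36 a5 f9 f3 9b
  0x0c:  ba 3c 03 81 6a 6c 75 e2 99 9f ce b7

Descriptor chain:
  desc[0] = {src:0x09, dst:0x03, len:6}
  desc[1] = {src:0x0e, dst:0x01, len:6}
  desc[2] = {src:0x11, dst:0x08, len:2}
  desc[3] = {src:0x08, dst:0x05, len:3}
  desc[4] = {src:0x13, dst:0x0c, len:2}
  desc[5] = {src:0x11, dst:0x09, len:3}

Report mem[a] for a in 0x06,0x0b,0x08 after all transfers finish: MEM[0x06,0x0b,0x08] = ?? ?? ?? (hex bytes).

MEM[0x06,0x0b,0x08] = 75 e2 6c

D0: mem[0x03..0x08] <- [f9 f3 9b ba 3c 03]
D1: mem[0x01..0x06] <- [03 81 6a 6c 75 e2]
D2: mem[0x08..0x09] <- [6c 75]
D3: mem[0x05..0x07] <- [6c 75 f3]
D4: mem[0x0c..0x0d] <- [e2 99]
D5: mem[0x09..0x0b] <- [6c 75 e2]
query mem[0x06]=0x75, mem[0x0b]=0xe2, mem[0x08]=0x6c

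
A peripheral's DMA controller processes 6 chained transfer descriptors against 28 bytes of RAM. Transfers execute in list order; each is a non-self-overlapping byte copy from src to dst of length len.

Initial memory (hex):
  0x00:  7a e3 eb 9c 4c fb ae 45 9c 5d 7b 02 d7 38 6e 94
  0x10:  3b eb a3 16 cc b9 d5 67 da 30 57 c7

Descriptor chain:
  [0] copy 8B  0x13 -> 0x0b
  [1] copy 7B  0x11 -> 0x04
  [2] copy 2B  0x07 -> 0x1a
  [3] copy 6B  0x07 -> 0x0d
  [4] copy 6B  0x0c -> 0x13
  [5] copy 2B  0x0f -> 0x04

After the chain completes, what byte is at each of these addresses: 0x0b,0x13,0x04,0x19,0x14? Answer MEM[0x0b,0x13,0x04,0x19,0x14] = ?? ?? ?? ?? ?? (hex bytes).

MEM[0x0b,0x13,0x04,0x19,0x14] = 16 cc d5 30 cc

D0: mem[0x0b..0x12] <- [16 cc b9 d5 67 da 30 57]
D1: mem[0x04..0x0a] <- [30 57 16 cc b9 d5 67]
D2: mem[0x1a..0x1b] <- [cc b9]
D3: mem[0x0d..0x12] <- [cc b9 d5 67 16 cc]
D4: mem[0x13..0x18] <- [cc cc b9 d5 67 16]
D5: mem[0x04..0x05] <- [d5 67]
query mem[0x0b]=0x16, mem[0x13]=0xcc, mem[0x04]=0xd5, mem[0x19]=0x30, mem[0x14]=0xcc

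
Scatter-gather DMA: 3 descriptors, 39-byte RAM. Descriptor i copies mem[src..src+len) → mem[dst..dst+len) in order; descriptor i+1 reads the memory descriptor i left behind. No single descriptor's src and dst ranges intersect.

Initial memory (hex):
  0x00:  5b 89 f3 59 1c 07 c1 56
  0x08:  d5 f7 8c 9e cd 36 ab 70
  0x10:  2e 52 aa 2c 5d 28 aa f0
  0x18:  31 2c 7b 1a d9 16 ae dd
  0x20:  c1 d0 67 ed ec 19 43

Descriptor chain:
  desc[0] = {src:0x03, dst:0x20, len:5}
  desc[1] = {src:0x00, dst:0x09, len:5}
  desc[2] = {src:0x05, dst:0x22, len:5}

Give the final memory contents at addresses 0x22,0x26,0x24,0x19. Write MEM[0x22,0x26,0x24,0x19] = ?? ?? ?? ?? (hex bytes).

[0] 0x03->0x20 len=5 : 59 1c 07 c1 56
[1] 0x00->0x09 len=5 : 5b 89 f3 59 1c
[2] 0x05->0x22 len=5 : 07 c1 56 d5 5b
query mem[0x22]=0x07, mem[0x26]=0x5b, mem[0x24]=0x56, mem[0x19]=0x2c

MEM[0x22,0x26,0x24,0x19] = 07 5b 56 2c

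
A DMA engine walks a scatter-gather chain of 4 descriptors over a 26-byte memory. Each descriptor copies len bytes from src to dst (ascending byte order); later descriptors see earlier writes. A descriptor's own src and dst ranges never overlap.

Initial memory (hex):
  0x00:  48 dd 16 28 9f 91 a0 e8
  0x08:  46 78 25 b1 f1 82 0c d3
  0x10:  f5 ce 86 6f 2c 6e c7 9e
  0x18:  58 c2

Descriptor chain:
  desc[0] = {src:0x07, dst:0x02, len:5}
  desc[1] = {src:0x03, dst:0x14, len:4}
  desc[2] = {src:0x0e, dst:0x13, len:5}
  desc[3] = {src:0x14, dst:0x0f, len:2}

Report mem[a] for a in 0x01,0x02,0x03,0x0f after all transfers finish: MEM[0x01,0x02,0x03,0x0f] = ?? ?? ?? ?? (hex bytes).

[0] 0x07->0x02 len=5 : e8 46 78 25 b1
[1] 0x03->0x14 len=4 : 46 78 25 b1
[2] 0x0e->0x13 len=5 : 0c d3 f5 ce 86
[3] 0x14->0x0f len=2 : d3 f5
query mem[0x01]=0xdd, mem[0x02]=0xe8, mem[0x03]=0x46, mem[0x0f]=0xd3

MEM[0x01,0x02,0x03,0x0f] = dd e8 46 d3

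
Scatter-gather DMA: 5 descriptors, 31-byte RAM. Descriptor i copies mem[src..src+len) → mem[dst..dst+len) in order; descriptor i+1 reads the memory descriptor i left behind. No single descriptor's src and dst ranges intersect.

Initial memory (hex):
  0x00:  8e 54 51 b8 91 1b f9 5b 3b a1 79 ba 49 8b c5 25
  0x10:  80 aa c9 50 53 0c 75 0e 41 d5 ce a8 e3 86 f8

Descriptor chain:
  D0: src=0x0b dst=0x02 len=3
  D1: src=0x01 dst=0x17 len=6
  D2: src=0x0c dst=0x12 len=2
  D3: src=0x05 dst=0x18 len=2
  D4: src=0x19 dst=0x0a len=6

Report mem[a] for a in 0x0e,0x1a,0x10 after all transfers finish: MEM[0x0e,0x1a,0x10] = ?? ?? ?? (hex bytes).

  after D0: wrote 3B at 0x02 = ba498b
  after D1: wrote 6B at 0x17 = 54ba498b1bf9
  after D2: wrote 2B at 0x12 = 498b
  after D3: wrote 2B at 0x18 = 1bf9
  after D4: wrote 6B at 0x0a = f98b1bf986f8
query mem[0x0e]=0x86, mem[0x1a]=0x8b, mem[0x10]=0x80

MEM[0x0e,0x1a,0x10] = 86 8b 80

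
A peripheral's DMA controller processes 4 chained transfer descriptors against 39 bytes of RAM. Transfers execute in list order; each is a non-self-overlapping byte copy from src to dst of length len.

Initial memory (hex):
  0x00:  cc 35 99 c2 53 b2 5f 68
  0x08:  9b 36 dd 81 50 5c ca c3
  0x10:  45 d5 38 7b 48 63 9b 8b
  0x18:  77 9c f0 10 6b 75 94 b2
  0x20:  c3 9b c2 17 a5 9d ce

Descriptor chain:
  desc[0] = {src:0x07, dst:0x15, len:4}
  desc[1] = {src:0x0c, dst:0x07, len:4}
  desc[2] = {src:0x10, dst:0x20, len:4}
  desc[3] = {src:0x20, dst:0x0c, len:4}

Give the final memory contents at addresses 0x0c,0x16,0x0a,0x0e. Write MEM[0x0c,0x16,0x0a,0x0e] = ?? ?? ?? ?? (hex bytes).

#0 dst[0x15+4] := {0x68,0x9b,0x36,0xdd}
#1 dst[0x07+4] := {0x50,0x5c,0xca,0xc3}
#2 dst[0x20+4] := {0x45,0xd5,0x38,0x7b}
#3 dst[0x0c+4] := {0x45,0xd5,0x38,0x7b}
query mem[0x0c]=0x45, mem[0x16]=0x9b, mem[0x0a]=0xc3, mem[0x0e]=0x38

MEM[0x0c,0x16,0x0a,0x0e] = 45 9b c3 38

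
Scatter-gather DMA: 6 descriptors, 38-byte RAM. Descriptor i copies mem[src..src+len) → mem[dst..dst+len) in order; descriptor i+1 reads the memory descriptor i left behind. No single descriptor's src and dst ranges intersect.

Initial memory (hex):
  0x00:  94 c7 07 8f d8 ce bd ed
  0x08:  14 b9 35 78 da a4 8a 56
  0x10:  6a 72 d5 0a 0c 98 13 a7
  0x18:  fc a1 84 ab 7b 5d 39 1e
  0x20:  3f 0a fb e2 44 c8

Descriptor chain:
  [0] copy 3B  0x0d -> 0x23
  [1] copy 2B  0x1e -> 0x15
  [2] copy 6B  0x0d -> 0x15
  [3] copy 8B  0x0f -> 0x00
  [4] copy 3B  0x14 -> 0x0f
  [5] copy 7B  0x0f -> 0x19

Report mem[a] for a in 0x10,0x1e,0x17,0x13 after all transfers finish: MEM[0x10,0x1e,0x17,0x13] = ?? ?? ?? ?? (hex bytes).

MEM[0x10,0x1e,0x17,0x13] = a4 0c 56 0a

D0: mem[0x23..0x25] <- [a4 8a 56]
D1: mem[0x15..0x16] <- [39 1e]
D2: mem[0x15..0x1a] <- [a4 8a 56 6a 72 d5]
D3: mem[0x00..0x07] <- [56 6a 72 d5 0a 0c a4 8a]
D4: mem[0x0f..0x11] <- [0c a4 8a]
D5: mem[0x19..0x1f] <- [0c a4 8a d5 0a 0c a4]
query mem[0x10]=0xa4, mem[0x1e]=0x0c, mem[0x17]=0x56, mem[0x13]=0x0a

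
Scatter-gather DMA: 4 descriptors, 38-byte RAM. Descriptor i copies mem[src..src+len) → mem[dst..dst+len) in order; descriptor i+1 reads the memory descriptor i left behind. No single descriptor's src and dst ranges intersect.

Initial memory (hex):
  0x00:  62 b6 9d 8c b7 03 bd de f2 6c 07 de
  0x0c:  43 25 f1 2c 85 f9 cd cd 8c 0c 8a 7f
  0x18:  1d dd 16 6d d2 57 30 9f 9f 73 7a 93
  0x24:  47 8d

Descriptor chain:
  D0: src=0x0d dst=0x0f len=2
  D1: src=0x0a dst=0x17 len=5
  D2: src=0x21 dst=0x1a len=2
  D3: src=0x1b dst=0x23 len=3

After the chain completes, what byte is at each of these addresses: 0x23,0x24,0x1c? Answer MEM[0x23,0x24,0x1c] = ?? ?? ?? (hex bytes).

[0] 0x0d->0x0f len=2 : 25 f1
[1] 0x0a->0x17 len=5 : 07 de 43 25 f1
[2] 0x21->0x1a len=2 : 73 7a
[3] 0x1b->0x23 len=3 : 7a d2 57
query mem[0x23]=0x7a, mem[0x24]=0xd2, mem[0x1c]=0xd2

MEM[0x23,0x24,0x1c] = 7a d2 d2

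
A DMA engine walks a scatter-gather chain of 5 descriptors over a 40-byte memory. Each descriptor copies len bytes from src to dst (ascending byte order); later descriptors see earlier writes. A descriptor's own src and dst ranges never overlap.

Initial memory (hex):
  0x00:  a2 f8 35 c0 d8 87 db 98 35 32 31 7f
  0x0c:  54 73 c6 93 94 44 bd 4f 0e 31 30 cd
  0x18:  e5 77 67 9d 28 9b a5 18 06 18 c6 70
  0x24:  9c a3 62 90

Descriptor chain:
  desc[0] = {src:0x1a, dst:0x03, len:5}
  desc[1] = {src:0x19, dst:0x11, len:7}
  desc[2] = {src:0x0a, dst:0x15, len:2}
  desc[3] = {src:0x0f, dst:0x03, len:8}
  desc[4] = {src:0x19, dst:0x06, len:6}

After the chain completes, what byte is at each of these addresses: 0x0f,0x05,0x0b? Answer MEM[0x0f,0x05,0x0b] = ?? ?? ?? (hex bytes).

[0] 0x1a->0x03 len=5 : 67 9d 28 9b a5
[1] 0x19->0x11 len=7 : 77 67 9d 28 9b a5 18
[2] 0x0a->0x15 len=2 : 31 7f
[3] 0x0f->0x03 len=8 : 93 94 77 67 9d 28 31 7f
[4] 0x19->0x06 len=6 : 77 67 9d 28 9b a5
query mem[0x0f]=0x93, mem[0x05]=0x77, mem[0x0b]=0xa5

MEM[0x0f,0x05,0x0b] = 93 77 a5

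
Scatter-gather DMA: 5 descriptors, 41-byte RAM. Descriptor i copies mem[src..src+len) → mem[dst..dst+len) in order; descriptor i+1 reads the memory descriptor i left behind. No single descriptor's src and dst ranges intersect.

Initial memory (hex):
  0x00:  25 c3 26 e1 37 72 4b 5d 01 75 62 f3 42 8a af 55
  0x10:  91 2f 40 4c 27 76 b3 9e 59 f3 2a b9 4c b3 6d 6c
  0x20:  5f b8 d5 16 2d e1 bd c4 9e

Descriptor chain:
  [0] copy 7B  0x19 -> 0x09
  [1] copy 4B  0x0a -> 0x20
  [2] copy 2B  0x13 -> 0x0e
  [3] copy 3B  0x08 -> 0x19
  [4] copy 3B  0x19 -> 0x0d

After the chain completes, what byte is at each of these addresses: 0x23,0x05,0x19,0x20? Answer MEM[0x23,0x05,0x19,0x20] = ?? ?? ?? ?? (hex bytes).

D0: mem[0x09..0x0f] <- [f3 2a b9 4c b3 6d 6c]
D1: mem[0x20..0x23] <- [2a b9 4c b3]
D2: mem[0x0e..0x0f] <- [4c 27]
D3: mem[0x19..0x1b] <- [01 f3 2a]
D4: mem[0x0d..0x0f] <- [01 f3 2a]
query mem[0x23]=0xb3, mem[0x05]=0x72, mem[0x19]=0x01, mem[0x20]=0x2a

MEM[0x23,0x05,0x19,0x20] = b3 72 01 2a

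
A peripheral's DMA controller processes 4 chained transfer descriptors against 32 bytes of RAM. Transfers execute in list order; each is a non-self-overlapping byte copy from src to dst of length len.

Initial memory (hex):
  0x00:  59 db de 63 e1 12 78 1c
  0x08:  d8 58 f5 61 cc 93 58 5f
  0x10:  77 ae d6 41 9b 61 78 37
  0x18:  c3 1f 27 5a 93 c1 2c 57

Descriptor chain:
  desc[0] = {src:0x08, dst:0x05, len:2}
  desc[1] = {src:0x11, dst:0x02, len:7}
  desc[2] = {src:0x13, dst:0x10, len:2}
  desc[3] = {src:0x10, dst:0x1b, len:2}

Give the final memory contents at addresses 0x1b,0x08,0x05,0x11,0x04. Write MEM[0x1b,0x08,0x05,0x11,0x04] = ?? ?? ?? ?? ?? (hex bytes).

[0] 0x08->0x05 len=2 : d8 58
[1] 0x11->0x02 len=7 : ae d6 41 9b 61 78 37
[2] 0x13->0x10 len=2 : 41 9b
[3] 0x10->0x1b len=2 : 41 9b
query mem[0x1b]=0x41, mem[0x08]=0x37, mem[0x05]=0x9b, mem[0x11]=0x9b, mem[0x04]=0x41

MEM[0x1b,0x08,0x05,0x11,0x04] = 41 37 9b 9b 41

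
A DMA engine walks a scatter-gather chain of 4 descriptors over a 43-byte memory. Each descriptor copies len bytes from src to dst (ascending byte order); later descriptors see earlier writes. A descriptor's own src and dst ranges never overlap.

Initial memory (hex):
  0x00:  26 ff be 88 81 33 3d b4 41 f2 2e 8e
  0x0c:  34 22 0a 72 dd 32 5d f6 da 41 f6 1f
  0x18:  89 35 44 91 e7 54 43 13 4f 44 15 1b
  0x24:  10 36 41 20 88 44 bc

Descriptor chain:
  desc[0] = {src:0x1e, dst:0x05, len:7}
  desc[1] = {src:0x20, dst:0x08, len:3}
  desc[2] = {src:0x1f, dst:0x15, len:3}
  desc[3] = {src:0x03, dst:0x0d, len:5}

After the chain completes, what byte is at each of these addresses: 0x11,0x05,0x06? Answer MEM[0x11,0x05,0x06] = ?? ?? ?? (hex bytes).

D0: mem[0x05..0x0b] <- [43 13 4f 44 15 1b 10]
D1: mem[0x08..0x0a] <- [4f 44 15]
D2: mem[0x15..0x17] <- [13 4f 44]
D3: mem[0x0d..0x11] <- [88 81 43 13 4f]
query mem[0x11]=0x4f, mem[0x05]=0x43, mem[0x06]=0x13

MEM[0x11,0x05,0x06] = 4f 43 13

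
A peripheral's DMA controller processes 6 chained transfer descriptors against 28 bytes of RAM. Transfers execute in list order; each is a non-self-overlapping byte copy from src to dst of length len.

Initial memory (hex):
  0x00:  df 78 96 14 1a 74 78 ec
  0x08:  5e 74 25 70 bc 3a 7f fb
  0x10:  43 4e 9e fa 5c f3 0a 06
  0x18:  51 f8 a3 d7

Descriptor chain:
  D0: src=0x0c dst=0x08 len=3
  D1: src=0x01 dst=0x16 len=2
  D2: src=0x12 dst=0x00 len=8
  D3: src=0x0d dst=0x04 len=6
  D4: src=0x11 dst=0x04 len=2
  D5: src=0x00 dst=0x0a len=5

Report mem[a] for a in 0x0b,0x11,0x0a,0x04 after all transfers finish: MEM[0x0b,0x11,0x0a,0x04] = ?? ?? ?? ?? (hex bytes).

MEM[0x0b,0x11,0x0a,0x04] = fa 4e 9e 4e

D0: mem[0x08..0x0a] <- [bc 3a 7f]
D1: mem[0x16..0x17] <- [78 96]
D2: mem[0x00..0x07] <- [9e fa 5c f3 78 96 51 f8]
D3: mem[0x04..0x09] <- [3a 7f fb 43 4e 9e]
D4: mem[0x04..0x05] <- [4e 9e]
D5: mem[0x0a..0x0e] <- [9e fa 5c f3 4e]
query mem[0x0b]=0xfa, mem[0x11]=0x4e, mem[0x0a]=0x9e, mem[0x04]=0x4e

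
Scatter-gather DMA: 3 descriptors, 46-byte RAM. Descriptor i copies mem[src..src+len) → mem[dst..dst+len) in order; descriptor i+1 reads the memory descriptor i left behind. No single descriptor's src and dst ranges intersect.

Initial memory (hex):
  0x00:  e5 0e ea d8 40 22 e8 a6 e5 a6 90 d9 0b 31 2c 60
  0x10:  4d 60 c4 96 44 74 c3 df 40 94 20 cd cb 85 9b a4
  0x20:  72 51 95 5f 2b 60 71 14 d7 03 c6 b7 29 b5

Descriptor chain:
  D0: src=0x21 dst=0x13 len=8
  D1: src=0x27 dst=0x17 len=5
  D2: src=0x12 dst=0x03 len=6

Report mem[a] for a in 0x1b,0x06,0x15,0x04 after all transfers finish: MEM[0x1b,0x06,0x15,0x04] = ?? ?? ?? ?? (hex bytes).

MEM[0x1b,0x06,0x15,0x04] = b7 5f 5f 51

#0 dst[0x13+8] := {0x51,0x95,0x5f,0x2b,0x60,0x71,0x14,0xd7}
#1 dst[0x17+5] := {0x14,0xd7,0x03,0xc6,0xb7}
#2 dst[0x03+6] := {0xc4,0x51,0x95,0x5f,0x2b,0x14}
query mem[0x1b]=0xb7, mem[0x06]=0x5f, mem[0x15]=0x5f, mem[0x04]=0x51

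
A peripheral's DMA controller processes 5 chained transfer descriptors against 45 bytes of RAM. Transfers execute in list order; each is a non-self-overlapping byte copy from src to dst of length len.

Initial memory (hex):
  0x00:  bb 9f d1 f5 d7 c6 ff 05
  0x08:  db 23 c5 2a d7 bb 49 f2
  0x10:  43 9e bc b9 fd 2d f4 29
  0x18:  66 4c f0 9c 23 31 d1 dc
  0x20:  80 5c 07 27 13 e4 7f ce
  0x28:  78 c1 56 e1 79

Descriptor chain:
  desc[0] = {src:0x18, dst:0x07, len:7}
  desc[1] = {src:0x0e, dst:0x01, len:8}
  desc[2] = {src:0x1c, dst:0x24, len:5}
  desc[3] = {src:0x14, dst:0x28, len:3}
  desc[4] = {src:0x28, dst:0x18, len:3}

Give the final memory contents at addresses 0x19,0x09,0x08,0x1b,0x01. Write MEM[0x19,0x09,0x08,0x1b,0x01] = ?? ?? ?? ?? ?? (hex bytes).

MEM[0x19,0x09,0x08,0x1b,0x01] = 2d f0 2d 9c 49

#0 dst[0x07+7] := {0x66,0x4c,0xf0,0x9c,0x23,0x31,0xd1}
#1 dst[0x01+8] := {0x49,0xf2,0x43,0x9e,0xbc,0xb9,0xfd,0x2d}
#2 dst[0x24+5] := {0x23,0x31,0xd1,0xdc,0x80}
#3 dst[0x28+3] := {0xfd,0x2d,0xf4}
#4 dst[0x18+3] := {0xfd,0x2d,0xf4}
query mem[0x19]=0x2d, mem[0x09]=0xf0, mem[0x08]=0x2d, mem[0x1b]=0x9c, mem[0x01]=0x49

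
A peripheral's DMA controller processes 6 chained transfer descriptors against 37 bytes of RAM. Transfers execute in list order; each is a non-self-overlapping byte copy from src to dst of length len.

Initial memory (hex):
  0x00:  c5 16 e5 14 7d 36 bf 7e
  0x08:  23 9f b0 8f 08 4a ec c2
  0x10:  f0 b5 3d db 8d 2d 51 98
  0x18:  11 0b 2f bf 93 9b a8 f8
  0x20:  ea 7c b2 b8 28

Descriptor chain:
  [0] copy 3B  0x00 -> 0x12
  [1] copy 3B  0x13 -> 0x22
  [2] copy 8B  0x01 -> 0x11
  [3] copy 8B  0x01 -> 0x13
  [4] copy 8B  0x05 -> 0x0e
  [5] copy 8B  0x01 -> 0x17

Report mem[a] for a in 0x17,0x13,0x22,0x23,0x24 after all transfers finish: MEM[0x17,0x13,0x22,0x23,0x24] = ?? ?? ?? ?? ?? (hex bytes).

MEM[0x17,0x13,0x22,0x23,0x24] = 16 b0 16 e5 2d

  after D0: wrote 3B at 0x12 = c516e5
  after D1: wrote 3B at 0x22 = 16e52d
  after D2: wrote 8B at 0x11 = 16e5147d36bf7e23
  after D3: wrote 8B at 0x13 = 16e5147d36bf7e23
  after D4: wrote 8B at 0x0e = 36bf7e239fb08f08
  after D5: wrote 8B at 0x17 = 16e5147d36bf7e23
query mem[0x17]=0x16, mem[0x13]=0xb0, mem[0x22]=0x16, mem[0x23]=0xe5, mem[0x24]=0x2d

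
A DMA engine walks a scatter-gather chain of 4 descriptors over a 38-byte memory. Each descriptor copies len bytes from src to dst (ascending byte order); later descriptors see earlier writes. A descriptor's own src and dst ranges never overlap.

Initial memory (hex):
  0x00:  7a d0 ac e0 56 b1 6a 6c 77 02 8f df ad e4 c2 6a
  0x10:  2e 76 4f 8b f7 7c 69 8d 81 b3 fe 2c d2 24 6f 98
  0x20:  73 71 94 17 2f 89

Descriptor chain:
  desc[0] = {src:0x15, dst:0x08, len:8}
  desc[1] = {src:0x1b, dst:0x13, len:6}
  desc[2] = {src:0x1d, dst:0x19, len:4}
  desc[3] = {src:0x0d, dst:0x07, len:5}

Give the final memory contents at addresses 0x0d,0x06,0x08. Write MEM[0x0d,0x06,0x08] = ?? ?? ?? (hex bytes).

D0: mem[0x08..0x0f] <- [7c 69 8d 81 b3 fe 2c d2]
D1: mem[0x13..0x18] <- [2c d2 24 6f 98 73]
D2: mem[0x19..0x1c] <- [24 6f 98 73]
D3: mem[0x07..0x0b] <- [fe 2c d2 2e 76]
query mem[0x0d]=0xfe, mem[0x06]=0x6a, mem[0x08]=0x2c

MEM[0x0d,0x06,0x08] = fe 6a 2c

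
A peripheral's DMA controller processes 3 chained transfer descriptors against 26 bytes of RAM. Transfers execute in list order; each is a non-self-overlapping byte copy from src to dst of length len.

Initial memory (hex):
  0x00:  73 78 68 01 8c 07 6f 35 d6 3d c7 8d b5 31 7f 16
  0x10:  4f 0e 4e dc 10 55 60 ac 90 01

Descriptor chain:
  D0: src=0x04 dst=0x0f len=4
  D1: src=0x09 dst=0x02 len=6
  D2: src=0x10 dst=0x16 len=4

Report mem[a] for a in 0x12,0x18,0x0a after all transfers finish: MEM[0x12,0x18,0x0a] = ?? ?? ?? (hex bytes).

  after D0: wrote 4B at 0x0f = 8c076f35
  after D1: wrote 6B at 0x02 = 3dc78db5317f
  after D2: wrote 4B at 0x16 = 076f35dc
query mem[0x12]=0x35, mem[0x18]=0x35, mem[0x0a]=0xc7

MEM[0x12,0x18,0x0a] = 35 35 c7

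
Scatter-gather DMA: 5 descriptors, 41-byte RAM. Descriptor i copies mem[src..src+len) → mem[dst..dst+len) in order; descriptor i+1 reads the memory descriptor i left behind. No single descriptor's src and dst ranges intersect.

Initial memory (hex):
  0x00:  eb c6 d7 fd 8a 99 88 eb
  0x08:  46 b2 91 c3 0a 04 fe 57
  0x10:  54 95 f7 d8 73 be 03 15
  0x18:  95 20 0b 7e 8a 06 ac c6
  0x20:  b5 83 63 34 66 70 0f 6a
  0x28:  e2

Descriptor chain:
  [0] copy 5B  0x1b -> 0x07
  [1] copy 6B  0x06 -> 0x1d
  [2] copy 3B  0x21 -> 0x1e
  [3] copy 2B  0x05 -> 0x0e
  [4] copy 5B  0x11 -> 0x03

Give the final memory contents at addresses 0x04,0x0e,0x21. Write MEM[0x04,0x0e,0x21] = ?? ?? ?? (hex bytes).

MEM[0x04,0x0e,0x21] = f7 99 ac

D0: mem[0x07..0x0b] <- [7e 8a 06 ac c6]
D1: mem[0x1d..0x22] <- [88 7e 8a 06 ac c6]
D2: mem[0x1e..0x20] <- [ac c6 34]
D3: mem[0x0e..0x0f] <- [99 88]
D4: mem[0x03..0x07] <- [95 f7 d8 73 be]
query mem[0x04]=0xf7, mem[0x0e]=0x99, mem[0x21]=0xac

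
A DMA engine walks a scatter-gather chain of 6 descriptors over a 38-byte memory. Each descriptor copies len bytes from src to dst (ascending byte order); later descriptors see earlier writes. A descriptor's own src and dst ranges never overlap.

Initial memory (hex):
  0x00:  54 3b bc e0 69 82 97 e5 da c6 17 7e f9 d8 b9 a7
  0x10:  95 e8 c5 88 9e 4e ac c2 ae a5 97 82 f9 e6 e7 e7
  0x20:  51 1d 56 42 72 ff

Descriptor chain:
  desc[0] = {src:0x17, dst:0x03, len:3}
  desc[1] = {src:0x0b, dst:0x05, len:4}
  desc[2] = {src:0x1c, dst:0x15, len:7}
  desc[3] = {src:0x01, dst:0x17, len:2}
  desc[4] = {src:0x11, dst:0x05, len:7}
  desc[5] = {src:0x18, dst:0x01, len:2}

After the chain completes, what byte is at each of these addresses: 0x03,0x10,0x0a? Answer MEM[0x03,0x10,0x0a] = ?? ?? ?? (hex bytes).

  after D0: wrote 3B at 0x03 = c2aea5
  after D1: wrote 4B at 0x05 = 7ef9d8b9
  after D2: wrote 7B at 0x15 = f9e6e7e7511d56
  after D3: wrote 2B at 0x17 = 3bbc
  after D4: wrote 7B at 0x05 = e8c5889ef9e63b
  after D5: wrote 2B at 0x01 = bc51
query mem[0x03]=0xc2, mem[0x10]=0x95, mem[0x0a]=0xe6

MEM[0x03,0x10,0x0a] = c2 95 e6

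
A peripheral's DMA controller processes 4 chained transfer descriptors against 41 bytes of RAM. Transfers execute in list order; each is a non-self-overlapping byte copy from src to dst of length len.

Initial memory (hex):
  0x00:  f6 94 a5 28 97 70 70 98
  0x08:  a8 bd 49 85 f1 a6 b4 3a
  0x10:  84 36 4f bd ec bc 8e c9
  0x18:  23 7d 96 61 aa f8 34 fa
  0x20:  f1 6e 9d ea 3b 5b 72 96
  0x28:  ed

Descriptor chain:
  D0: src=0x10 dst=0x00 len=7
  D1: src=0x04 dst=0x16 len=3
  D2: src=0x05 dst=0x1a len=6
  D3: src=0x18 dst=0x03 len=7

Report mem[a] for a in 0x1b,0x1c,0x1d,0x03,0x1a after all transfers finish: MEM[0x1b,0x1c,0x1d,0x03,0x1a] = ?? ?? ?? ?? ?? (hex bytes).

#0 dst[0x00+7] := {0x84,0x36,0x4f,0xbd,0xec,0xbc,0x8e}
#1 dst[0x16+3] := {0xec,0xbc,0x8e}
#2 dst[0x1a+6] := {0xbc,0x8e,0x98,0xa8,0xbd,0x49}
#3 dst[0x03+7] := {0x8e,0x7d,0xbc,0x8e,0x98,0xa8,0xbd}
query mem[0x1b]=0x8e, mem[0x1c]=0x98, mem[0x1d]=0xa8, mem[0x03]=0x8e, mem[0x1a]=0xbc

MEM[0x1b,0x1c,0x1d,0x03,0x1a] = 8e 98 a8 8e bc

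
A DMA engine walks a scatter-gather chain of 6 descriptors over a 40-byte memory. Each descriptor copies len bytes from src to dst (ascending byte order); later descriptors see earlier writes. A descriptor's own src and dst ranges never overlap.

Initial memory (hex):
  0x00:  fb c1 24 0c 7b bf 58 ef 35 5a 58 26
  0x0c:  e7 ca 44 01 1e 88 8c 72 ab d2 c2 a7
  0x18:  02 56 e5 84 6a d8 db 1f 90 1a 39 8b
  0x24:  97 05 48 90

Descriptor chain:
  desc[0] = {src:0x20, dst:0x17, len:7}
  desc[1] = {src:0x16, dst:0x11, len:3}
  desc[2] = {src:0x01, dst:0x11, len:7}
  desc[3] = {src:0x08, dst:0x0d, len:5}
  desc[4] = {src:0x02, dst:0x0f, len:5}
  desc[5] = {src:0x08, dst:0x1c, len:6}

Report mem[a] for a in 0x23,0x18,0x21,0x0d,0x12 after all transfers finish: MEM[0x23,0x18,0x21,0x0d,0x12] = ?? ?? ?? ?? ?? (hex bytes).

  after D0: wrote 7B at 0x17 = 901a398b970548
  after D1: wrote 3B at 0x11 = c2901a
  after D2: wrote 7B at 0x11 = c1240c7bbf58ef
  after D3: wrote 5B at 0x0d = 355a5826e7
  after D4: wrote 5B at 0x0f = 240c7bbf58
  after D5: wrote 6B at 0x1c = 355a5826e735
query mem[0x23]=0x8b, mem[0x18]=0x1a, mem[0x21]=0x35, mem[0x0d]=0x35, mem[0x12]=0xbf

MEM[0x23,0x18,0x21,0x0d,0x12] = 8b 1a 35 35 bf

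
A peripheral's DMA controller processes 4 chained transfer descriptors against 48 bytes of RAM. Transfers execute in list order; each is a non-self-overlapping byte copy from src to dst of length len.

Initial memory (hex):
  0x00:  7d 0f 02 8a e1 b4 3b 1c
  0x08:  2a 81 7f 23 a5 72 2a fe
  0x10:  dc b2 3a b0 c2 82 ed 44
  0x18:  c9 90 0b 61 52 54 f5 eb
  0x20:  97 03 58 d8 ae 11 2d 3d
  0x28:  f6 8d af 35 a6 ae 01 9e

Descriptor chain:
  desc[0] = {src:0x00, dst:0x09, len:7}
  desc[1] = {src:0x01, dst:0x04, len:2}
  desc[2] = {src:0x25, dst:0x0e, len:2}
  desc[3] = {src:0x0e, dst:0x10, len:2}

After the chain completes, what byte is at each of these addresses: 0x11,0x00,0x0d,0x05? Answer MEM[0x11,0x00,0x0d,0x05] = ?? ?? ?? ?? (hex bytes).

MEM[0x11,0x00,0x0d,0x05] = 2d 7d e1 02

[0] 0x00->0x09 len=7 : 7d 0f 02 8a e1 b4 3b
[1] 0x01->0x04 len=2 : 0f 02
[2] 0x25->0x0e len=2 : 11 2d
[3] 0x0e->0x10 len=2 : 11 2d
query mem[0x11]=0x2d, mem[0x00]=0x7d, mem[0x0d]=0xe1, mem[0x05]=0x02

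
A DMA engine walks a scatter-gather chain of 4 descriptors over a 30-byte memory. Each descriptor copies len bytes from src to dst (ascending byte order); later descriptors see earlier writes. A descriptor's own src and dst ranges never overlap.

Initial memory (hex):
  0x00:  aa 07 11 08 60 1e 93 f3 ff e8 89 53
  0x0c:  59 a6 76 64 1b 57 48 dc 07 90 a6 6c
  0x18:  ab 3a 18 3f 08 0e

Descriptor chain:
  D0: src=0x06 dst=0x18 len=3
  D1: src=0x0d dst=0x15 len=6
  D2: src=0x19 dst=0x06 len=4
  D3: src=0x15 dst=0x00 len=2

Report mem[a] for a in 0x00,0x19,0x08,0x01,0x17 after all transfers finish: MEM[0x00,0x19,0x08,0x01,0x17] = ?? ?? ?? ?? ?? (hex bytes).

D0: mem[0x18..0x1a] <- [93 f3 ff]
D1: mem[0x15..0x1a] <- [a6 76 64 1b 57 48]
D2: mem[0x06..0x09] <- [57 48 3f 08]
D3: mem[0x00..0x01] <- [a6 76]
query mem[0x00]=0xa6, mem[0x19]=0x57, mem[0x08]=0x3f, mem[0x01]=0x76, mem[0x17]=0x64

MEM[0x00,0x19,0x08,0x01,0x17] = a6 57 3f 76 64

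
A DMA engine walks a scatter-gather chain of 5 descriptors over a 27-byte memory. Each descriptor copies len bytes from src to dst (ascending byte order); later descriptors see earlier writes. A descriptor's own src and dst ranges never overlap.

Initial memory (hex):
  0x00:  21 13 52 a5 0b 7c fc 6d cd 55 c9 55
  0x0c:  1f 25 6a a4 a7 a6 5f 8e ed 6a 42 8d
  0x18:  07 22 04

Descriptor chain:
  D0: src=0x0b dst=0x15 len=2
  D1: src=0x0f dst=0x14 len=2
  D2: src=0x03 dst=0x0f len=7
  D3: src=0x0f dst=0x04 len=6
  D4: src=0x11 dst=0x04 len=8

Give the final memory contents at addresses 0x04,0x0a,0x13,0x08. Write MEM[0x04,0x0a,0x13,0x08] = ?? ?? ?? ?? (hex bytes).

MEM[0x04,0x0a,0x13,0x08] = 7c 8d 6d 55

#0 dst[0x15+2] := {0x55,0x1f}
#1 dst[0x14+2] := {0xa4,0xa7}
#2 dst[0x0f+7] := {0xa5,0x0b,0x7c,0xfc,0x6d,0xcd,0x55}
#3 dst[0x04+6] := {0xa5,0x0b,0x7c,0xfc,0x6d,0xcd}
#4 dst[0x04+8] := {0x7c,0xfc,0x6d,0xcd,0x55,0x1f,0x8d,0x07}
query mem[0x04]=0x7c, mem[0x0a]=0x8d, mem[0x13]=0x6d, mem[0x08]=0x55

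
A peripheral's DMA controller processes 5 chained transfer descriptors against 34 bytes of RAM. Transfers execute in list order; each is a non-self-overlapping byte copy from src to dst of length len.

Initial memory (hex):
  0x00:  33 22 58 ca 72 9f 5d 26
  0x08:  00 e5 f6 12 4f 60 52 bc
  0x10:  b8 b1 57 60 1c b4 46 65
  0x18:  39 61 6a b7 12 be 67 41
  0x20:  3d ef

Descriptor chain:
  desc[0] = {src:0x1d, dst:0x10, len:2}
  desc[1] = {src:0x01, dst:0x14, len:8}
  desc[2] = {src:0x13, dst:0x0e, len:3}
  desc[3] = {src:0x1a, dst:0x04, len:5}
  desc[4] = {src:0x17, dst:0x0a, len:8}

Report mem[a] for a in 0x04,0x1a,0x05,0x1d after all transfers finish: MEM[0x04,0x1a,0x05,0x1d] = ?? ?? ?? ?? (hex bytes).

  after D0: wrote 2B at 0x10 = be67
  after D1: wrote 8B at 0x14 = 2258ca729f5d2600
  after D2: wrote 3B at 0x0e = 602258
  after D3: wrote 5B at 0x04 = 260012be67
  after D4: wrote 8B at 0x0a = 729f5d260012be67
query mem[0x04]=0x26, mem[0x1a]=0x26, mem[0x05]=0x00, mem[0x1d]=0xbe

MEM[0x04,0x1a,0x05,0x1d] = 26 26 00 be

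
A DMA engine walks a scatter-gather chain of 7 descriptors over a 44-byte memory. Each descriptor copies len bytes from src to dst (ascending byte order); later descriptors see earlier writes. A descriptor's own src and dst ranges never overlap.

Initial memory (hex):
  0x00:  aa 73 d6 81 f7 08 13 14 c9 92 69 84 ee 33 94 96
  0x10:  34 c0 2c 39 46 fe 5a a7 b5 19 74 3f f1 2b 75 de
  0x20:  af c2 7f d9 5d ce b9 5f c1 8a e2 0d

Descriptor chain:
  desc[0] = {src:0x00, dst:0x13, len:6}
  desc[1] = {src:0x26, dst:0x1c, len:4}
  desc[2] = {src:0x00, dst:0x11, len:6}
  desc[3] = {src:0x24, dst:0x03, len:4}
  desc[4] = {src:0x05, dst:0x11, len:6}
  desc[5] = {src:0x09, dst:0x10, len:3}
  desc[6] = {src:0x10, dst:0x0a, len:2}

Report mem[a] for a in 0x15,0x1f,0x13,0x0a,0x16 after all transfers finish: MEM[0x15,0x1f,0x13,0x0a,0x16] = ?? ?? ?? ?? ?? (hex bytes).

MEM[0x15,0x1f,0x13,0x0a,0x16] = 92 8a 14 92 69

D0: mem[0x13..0x18] <- [aa 73 d6 81 f7 08]
D1: mem[0x1c..0x1f] <- [b9 5f c1 8a]
D2: mem[0x11..0x16] <- [aa 73 d6 81 f7 08]
D3: mem[0x03..0x06] <- [5d ce b9 5f]
D4: mem[0x11..0x16] <- [b9 5f 14 c9 92 69]
D5: mem[0x10..0x12] <- [92 69 84]
D6: mem[0x0a..0x0b] <- [92 69]
query mem[0x15]=0x92, mem[0x1f]=0x8a, mem[0x13]=0x14, mem[0x0a]=0x92, mem[0x16]=0x69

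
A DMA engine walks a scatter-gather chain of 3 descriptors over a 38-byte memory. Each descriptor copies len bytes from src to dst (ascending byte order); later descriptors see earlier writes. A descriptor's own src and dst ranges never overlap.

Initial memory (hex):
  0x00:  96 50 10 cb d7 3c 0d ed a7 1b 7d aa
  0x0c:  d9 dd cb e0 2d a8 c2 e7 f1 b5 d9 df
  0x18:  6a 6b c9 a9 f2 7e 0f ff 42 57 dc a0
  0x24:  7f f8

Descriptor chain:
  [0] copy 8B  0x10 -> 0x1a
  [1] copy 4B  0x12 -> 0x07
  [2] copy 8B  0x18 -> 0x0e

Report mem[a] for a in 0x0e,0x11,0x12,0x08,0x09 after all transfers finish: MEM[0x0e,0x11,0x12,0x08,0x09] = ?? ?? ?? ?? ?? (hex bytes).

#0 dst[0x1a+8] := {0x2d,0xa8,0xc2,0xe7,0xf1,0xb5,0xd9,0xdf}
#1 dst[0x07+4] := {0xc2,0xe7,0xf1,0xb5}
#2 dst[0x0e+8] := {0x6a,0x6b,0x2d,0xa8,0xc2,0xe7,0xf1,0xb5}
query mem[0x0e]=0x6a, mem[0x11]=0xa8, mem[0x12]=0xc2, mem[0x08]=0xe7, mem[0x09]=0xf1

MEM[0x0e,0x11,0x12,0x08,0x09] = 6a a8 c2 e7 f1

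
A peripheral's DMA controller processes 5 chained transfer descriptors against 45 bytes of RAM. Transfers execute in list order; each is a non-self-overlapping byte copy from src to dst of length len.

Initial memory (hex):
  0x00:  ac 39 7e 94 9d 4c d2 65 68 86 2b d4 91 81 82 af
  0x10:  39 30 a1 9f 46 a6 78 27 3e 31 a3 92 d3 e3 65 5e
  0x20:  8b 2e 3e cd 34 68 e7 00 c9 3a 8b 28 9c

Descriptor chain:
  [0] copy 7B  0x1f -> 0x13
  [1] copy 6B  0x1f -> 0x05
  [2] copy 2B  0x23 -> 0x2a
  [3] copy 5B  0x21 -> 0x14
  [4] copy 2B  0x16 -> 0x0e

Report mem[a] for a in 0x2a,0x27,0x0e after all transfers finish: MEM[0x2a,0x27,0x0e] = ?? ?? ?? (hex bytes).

MEM[0x2a,0x27,0x0e] = cd 00 cd

[0] 0x1f->0x13 len=7 : 5e 8b 2e 3e cd 34 68
[1] 0x1f->0x05 len=6 : 5e 8b 2e 3e cd 34
[2] 0x23->0x2a len=2 : cd 34
[3] 0x21->0x14 len=5 : 2e 3e cd 34 68
[4] 0x16->0x0e len=2 : cd 34
query mem[0x2a]=0xcd, mem[0x27]=0x00, mem[0x0e]=0xcd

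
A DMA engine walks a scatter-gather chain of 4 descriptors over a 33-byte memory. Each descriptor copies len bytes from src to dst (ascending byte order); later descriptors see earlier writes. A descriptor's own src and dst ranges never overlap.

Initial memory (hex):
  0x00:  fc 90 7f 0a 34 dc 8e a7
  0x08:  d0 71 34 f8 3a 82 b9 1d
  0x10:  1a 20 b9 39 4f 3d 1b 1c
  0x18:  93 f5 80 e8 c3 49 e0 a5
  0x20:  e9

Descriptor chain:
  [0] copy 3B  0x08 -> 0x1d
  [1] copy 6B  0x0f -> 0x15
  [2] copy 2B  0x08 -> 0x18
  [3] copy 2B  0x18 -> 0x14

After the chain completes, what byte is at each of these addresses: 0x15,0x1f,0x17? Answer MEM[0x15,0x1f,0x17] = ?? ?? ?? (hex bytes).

D0: mem[0x1d..0x1f] <- [d0 71 34]
D1: mem[0x15..0x1a] <- [1d 1a 20 b9 39 4f]
D2: mem[0x18..0x19] <- [d0 71]
D3: mem[0x14..0x15] <- [d0 71]
query mem[0x15]=0x71, mem[0x1f]=0x34, mem[0x17]=0x20

MEM[0x15,0x1f,0x17] = 71 34 20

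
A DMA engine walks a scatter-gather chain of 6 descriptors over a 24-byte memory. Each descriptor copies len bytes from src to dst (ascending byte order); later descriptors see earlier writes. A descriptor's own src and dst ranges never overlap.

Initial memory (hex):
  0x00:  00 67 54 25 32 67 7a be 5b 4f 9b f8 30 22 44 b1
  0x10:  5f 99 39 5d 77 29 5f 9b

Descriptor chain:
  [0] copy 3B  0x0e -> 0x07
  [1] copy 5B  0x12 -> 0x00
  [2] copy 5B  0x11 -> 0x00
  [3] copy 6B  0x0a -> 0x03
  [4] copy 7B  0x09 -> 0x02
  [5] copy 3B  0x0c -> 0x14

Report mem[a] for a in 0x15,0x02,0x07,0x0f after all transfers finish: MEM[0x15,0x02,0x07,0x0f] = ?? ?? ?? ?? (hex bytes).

  after D0: wrote 3B at 0x07 = 44b15f
  after D1: wrote 5B at 0x00 = 395d77295f
  after D2: wrote 5B at 0x00 = 99395d7729
  after D3: wrote 6B at 0x03 = 9bf8302244b1
  after D4: wrote 7B at 0x02 = 5f9bf8302244b1
  after D5: wrote 3B at 0x14 = 302244
query mem[0x15]=0x22, mem[0x02]=0x5f, mem[0x07]=0x44, mem[0x0f]=0xb1

MEM[0x15,0x02,0x07,0x0f] = 22 5f 44 b1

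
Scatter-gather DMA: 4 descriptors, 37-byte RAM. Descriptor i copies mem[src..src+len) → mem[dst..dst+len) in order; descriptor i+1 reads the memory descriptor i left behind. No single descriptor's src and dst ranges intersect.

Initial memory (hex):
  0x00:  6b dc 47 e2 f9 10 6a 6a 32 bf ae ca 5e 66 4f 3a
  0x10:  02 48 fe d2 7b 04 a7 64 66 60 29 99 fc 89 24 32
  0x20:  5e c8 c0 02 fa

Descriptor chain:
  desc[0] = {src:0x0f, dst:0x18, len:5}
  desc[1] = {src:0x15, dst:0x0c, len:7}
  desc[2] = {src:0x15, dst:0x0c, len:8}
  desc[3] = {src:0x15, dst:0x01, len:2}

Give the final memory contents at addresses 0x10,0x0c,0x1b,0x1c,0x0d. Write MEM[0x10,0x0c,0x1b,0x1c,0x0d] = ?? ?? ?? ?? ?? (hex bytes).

MEM[0x10,0x0c,0x1b,0x1c,0x0d] = 02 04 fe d2 a7

#0 dst[0x18+5] := {0x3a,0x02,0x48,0xfe,0xd2}
#1 dst[0x0c+7] := {0x04,0xa7,0x64,0x3a,0x02,0x48,0xfe}
#2 dst[0x0c+8] := {0x04,0xa7,0x64,0x3a,0x02,0x48,0xfe,0xd2}
#3 dst[0x01+2] := {0x04,0xa7}
query mem[0x10]=0x02, mem[0x0c]=0x04, mem[0x1b]=0xfe, mem[0x1c]=0xd2, mem[0x0d]=0xa7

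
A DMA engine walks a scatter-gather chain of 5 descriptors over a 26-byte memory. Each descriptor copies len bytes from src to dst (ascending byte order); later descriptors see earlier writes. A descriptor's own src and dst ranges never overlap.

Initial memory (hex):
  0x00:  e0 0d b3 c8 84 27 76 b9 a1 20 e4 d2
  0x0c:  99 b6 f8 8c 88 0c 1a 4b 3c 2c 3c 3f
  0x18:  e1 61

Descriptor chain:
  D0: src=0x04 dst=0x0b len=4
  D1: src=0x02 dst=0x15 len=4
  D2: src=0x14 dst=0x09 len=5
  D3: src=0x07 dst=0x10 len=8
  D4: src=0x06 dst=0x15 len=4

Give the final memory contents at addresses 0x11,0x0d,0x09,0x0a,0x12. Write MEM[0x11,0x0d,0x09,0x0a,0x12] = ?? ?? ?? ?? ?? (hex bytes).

D0: mem[0x0b..0x0e] <- [84 27 76 b9]
D1: mem[0x15..0x18] <- [b3 c8 84 27]
D2: mem[0x09..0x0d] <- [3c b3 c8 84 27]
D3: mem[0x10..0x17] <- [b9 a1 3c b3 c8 84 27 b9]
D4: mem[0x15..0x18] <- [76 b9 a1 3c]
query mem[0x11]=0xa1, mem[0x0d]=0x27, mem[0x09]=0x3c, mem[0x0a]=0xb3, mem[0x12]=0x3c

MEM[0x11,0x0d,0x09,0x0a,0x12] = a1 27 3c b3 3c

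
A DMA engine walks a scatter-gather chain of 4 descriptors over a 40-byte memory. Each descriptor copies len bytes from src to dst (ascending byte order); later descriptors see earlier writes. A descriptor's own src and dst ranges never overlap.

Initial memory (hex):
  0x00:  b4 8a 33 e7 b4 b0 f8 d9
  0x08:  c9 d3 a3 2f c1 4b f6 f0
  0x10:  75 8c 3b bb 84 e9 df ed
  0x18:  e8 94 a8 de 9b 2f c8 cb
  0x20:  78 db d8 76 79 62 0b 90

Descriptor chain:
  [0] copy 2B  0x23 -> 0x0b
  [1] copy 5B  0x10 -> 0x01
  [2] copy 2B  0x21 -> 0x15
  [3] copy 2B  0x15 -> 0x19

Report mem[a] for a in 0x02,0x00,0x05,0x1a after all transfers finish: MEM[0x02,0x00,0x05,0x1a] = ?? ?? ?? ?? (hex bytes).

  after D0: wrote 2B at 0x0b = 7679
  after D1: wrote 5B at 0x01 = 758c3bbb84
  after D2: wrote 2B at 0x15 = dbd8
  after D3: wrote 2B at 0x19 = dbd8
query mem[0x02]=0x8c, mem[0x00]=0xb4, mem[0x05]=0x84, mem[0x1a]=0xd8

MEM[0x02,0x00,0x05,0x1a] = 8c b4 84 d8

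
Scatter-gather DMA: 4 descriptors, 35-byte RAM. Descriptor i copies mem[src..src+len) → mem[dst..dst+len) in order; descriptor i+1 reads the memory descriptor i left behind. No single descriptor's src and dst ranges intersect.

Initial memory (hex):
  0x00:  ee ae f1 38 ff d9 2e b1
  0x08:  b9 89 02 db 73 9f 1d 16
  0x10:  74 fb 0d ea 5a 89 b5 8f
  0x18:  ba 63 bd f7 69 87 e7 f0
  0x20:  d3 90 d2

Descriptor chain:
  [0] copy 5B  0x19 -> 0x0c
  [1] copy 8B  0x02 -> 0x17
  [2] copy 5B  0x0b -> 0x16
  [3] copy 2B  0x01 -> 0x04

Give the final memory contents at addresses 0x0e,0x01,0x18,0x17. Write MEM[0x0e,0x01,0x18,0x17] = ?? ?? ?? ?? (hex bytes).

MEM[0x0e,0x01,0x18,0x17] = f7 ae bd 63

  after D0: wrote 5B at 0x0c = 63bdf76987
  after D1: wrote 8B at 0x17 = f138ffd92eb1b989
  after D2: wrote 5B at 0x16 = db63bdf769
  after D3: wrote 2B at 0x04 = aef1
query mem[0x0e]=0xf7, mem[0x01]=0xae, mem[0x18]=0xbd, mem[0x17]=0x63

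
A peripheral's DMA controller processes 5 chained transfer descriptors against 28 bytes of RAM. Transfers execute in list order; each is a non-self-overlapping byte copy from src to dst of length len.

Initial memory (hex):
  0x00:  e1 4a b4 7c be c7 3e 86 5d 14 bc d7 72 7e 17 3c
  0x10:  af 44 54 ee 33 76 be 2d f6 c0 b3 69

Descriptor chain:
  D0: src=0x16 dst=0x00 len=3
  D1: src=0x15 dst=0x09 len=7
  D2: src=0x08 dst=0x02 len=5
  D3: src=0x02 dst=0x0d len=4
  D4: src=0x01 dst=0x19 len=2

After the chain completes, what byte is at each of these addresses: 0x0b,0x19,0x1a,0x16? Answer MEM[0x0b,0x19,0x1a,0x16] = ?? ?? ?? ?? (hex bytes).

MEM[0x0b,0x19,0x1a,0x16] = 2d 2d 5d be

D0: mem[0x00..0x02] <- [be 2d f6]
D1: mem[0x09..0x0f] <- [76 be 2d f6 c0 b3 69]
D2: mem[0x02..0x06] <- [5d 76 be 2d f6]
D3: mem[0x0d..0x10] <- [5d 76 be 2d]
D4: mem[0x19..0x1a] <- [2d 5d]
query mem[0x0b]=0x2d, mem[0x19]=0x2d, mem[0x1a]=0x5d, mem[0x16]=0xbe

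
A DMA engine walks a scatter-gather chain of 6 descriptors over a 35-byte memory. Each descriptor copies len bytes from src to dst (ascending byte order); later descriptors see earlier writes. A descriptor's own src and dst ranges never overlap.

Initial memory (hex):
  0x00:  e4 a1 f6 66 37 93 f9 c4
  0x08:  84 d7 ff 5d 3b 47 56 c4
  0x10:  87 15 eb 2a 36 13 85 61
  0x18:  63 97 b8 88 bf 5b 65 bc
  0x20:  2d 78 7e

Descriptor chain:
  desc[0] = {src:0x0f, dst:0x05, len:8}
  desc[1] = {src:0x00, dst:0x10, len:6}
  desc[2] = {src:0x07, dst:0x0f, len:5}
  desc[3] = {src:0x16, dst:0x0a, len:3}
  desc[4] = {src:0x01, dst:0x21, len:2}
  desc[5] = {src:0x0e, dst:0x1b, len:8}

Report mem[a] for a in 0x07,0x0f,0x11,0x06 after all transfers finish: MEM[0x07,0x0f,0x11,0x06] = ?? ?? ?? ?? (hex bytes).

MEM[0x07,0x0f,0x11,0x06] = 15 15 2a 87

[0] 0x0f->0x05 len=8 : c4 87 15 eb 2a 36 13 85
[1] 0x00->0x10 len=6 : e4 a1 f6 66 37 c4
[2] 0x07->0x0f len=5 : 15 eb 2a 36 13
[3] 0x16->0x0a len=3 : 85 61 63
[4] 0x01->0x21 len=2 : a1 f6
[5] 0x0e->0x1b len=8 : 56 15 eb 2a 36 13 37 c4
query mem[0x07]=0x15, mem[0x0f]=0x15, mem[0x11]=0x2a, mem[0x06]=0x87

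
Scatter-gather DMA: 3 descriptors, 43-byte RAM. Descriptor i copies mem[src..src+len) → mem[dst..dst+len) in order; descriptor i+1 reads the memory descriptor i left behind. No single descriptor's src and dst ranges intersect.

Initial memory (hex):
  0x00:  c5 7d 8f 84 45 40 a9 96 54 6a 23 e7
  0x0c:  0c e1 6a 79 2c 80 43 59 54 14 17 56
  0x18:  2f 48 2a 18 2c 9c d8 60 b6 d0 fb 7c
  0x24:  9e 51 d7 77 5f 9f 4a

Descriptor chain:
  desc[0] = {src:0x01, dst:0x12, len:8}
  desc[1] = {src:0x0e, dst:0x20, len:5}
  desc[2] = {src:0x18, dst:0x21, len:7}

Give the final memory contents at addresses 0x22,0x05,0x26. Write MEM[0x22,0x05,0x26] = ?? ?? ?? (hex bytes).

#0 dst[0x12+8] := {0x7d,0x8f,0x84,0x45,0x40,0xa9,0x96,0x54}
#1 dst[0x20+5] := {0x6a,0x79,0x2c,0x80,0x7d}
#2 dst[0x21+7] := {0x96,0x54,0x2a,0x18,0x2c,0x9c,0xd8}
query mem[0x22]=0x54, mem[0x05]=0x40, mem[0x26]=0x9c

MEM[0x22,0x05,0x26] = 54 40 9c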